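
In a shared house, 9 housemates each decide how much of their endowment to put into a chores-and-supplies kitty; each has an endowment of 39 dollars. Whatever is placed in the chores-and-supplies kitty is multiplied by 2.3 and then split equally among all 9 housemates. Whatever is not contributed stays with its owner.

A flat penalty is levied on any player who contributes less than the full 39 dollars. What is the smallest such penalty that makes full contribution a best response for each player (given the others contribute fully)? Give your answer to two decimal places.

Given the others contribute fully, the best deviation is to contribute 0 (any partial contribution still incurs the fine and gives up units whose private return 0.2556 is below 1).
Deviating from 39 to 0 saves 39 dollars but forfeits the deviator's share of the drop in the chores-and-supplies kitty: 2.3/9 × 39 = 9.97.
So the deviation gain is 39 − 9.97 = 29.03, and the fine must be at least 29.03 dollars to wipe it out.

29.03 dollars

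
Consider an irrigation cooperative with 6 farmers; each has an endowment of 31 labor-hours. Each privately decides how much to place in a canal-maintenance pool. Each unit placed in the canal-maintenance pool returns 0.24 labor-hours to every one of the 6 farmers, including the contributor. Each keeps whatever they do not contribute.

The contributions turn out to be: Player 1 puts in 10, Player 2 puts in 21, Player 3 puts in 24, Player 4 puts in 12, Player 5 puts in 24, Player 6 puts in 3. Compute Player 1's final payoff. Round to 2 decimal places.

43.56 labor-hours

Total contributed: 10 + 21 + 24 + 12 + 24 + 3 = 94.
Each receives 0.24 × 94 = 22.56 from the canal-maintenance pool.
Player 1 keeps 31 − 10 = 21, so Player 1's payoff is 21 + 22.56 = 43.56.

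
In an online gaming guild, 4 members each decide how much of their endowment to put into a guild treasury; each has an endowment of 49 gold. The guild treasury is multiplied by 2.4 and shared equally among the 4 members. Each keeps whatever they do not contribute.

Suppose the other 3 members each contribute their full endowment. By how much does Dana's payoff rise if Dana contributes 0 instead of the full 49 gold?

Switching from a contribution of 49 to 0 lets Dana keep an extra 49 gold, but lowers the guild treasury by 49, which costs Dana their own share of that drop: 2.4/4 × 49 = 29.40.
Net gain = 49 − 29.40 = 19.60. The private return per contributed unit (0.6000) is below 1, so free-riding is indeed the best response regardless of what the others do.

19.60 gold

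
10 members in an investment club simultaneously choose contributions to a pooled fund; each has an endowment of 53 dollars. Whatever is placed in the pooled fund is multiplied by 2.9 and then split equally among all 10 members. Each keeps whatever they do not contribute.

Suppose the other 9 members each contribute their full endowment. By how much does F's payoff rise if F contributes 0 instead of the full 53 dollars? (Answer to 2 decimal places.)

Switching from a contribution of 53 to 0 lets F keep an extra 53 dollars, but lowers the pooled fund by 53, which costs F their own share of that drop: 2.9/10 × 53 = 15.37.
Net gain = 53 − 15.37 = 37.63. The private return per contributed unit (0.2900) is below 1, so free-riding is indeed the best response regardless of what the others do.

37.63 dollars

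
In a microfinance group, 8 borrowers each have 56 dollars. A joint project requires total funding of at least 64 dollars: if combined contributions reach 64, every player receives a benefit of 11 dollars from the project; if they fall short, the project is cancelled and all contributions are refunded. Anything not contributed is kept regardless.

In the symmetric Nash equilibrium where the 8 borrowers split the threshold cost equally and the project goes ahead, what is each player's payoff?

Equal share of the threshold: 64/8 = 8.
At this profile no one gains by cutting their contribution: any cut drops the total below 64, the project is cancelled, contributions are refunded, and the deviator ends with 56, which is less than 56 − 8 + 11 = 59. Contributing more than 8 just wastes the excess. So contributing exactly 8 is a best response.
Each player's payoff: 56 − 8 + 11 = 59.

59 dollars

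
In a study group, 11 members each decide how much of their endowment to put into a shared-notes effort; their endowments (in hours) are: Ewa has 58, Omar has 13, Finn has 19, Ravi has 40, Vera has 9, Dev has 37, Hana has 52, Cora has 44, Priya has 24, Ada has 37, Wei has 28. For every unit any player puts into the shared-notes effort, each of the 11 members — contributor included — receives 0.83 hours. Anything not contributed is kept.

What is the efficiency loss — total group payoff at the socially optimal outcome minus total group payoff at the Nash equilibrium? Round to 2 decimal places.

The private return per contributed unit is 0.83 < 1 for everyone, so the Nash equilibrium is zero contribution and the group total is Σ E_j = 58 + 13 + 19 + 40 + 9 + 37 + 52 + 44 + 24 + 37 + 28 = 361.
Each contributed unit returns 9.130 to the group, so the social optimum is full contribution by everyone: group total = 9.130 × 361 = 3295.93.
Efficiency loss = (9.130 − 1) × 361 = 2934.93.

2934.93 hours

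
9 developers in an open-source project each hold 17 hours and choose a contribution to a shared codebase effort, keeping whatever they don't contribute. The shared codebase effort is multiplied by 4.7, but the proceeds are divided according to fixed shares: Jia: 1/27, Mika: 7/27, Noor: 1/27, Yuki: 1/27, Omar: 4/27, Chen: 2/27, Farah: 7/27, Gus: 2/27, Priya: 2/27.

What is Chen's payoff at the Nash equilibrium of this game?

Player j's private return per contributed unit is 4.7 × (j's share). Contributing is weakly dominant for j when that share is at least 1/4.7 = 0.2128, and contributing 0 is dominant otherwise.
Mika and Farah clear that bar, contributing 17 each; the remaining 7 contribute 0. Total contributed: 34.
Chen keeps 17 and receives 4.7 × 34 × 2/27 = 11.84 from the shared codebase effort, for a payoff of 28.84.

28.84 hours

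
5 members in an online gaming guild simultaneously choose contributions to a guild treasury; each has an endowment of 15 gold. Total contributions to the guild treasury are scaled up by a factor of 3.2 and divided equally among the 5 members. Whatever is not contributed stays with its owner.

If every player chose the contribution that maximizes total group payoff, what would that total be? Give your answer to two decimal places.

240.00 gold

Each contributed unit returns 3.200 to the group as a whole (0.6400 to each of 5 players), which exceeds 1, so the social optimum is full contribution: group total = 3.200 × 75 = 240.00.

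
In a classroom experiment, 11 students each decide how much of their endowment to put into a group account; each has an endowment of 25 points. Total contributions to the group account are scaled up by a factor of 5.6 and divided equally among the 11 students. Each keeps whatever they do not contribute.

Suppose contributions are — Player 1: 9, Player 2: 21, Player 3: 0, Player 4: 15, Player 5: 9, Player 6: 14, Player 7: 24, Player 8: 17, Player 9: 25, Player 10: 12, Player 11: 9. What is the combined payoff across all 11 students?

Total contributed: 9 + 21 + 0 + 15 + 9 + 14 + 24 + 17 + 25 + 12 + 9 = 155; total kept: 11 × 25 − 155 = 120.
The group account pays out 5.6 × 155 = 868.00 in aggregate.
Group total = 120 + 868.00 = 988.00.

988.00 points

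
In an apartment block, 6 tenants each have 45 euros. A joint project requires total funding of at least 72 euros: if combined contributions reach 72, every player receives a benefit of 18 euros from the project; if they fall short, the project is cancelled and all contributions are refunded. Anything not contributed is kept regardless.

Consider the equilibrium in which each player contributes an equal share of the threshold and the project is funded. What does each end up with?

51 euros

Equal share of the threshold: 72/6 = 12.
At this profile no one gains by cutting their contribution: any cut drops the total below 72, the project is cancelled, contributions are refunded, and the deviator ends with 45, which is less than 45 − 12 + 18 = 51. Contributing more than 12 just wastes the excess. So contributing exactly 12 is a best response.
Each player's payoff: 45 − 12 + 18 = 51.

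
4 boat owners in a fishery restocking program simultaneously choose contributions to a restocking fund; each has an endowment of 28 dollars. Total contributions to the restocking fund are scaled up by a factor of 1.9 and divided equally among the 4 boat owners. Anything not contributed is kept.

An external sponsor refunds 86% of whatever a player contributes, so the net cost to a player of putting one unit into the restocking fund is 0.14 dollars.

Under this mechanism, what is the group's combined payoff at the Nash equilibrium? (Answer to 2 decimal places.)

309.12 dollars

The effective private return per unit is now (1.9/4) / 0.14 = 3.3929 > 1, so every player's dominant strategy flips to full contribution.
So the Nash equilibrium is full contribution by all 4; the group earns 4 × (28 × 0.86 + 1.9 × 28) = 309.12.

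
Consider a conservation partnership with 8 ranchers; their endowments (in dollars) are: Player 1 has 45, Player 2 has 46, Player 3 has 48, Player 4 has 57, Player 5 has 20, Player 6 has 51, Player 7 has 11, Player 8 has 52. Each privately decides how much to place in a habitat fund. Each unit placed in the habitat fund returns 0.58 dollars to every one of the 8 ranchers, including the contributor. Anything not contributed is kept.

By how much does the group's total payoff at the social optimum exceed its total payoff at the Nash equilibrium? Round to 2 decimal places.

1201.20 dollars

The private return per contributed unit is 0.58 < 1 for everyone, so the Nash equilibrium is zero contribution and the group total is Σ E_j = 45 + 46 + 48 + 57 + 20 + 51 + 11 + 52 = 330.
Each contributed unit returns 4.640 to the group, so the social optimum is full contribution by everyone: group total = 4.640 × 330 = 1531.20.
Efficiency loss = (4.640 − 1) × 330 = 1201.20.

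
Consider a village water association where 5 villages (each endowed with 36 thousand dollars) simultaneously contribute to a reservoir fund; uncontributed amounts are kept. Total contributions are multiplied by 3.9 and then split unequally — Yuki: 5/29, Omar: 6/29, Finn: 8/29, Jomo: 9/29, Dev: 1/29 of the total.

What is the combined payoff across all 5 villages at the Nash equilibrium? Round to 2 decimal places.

A player with share s gets back 3.9·s per unit contributed, so full contribution is dominant for anyone with s > 1/3.9 = 0.2564 and zero contribution is dominant for anyone below.
Finn and Jomo are above the threshold, contributing 36 each; the remaining 3 contribute 0. Total contributed: 72.
The reservoir fund pays out 3.9 × 72 = 280.80 in total (split across the unequal shares, but the aggregate is all that matters for the group sum).
The 3 free-riders keep 36 each, adding 108. Group total = 108 + 280.80 = 388.80.

388.80 thousand dollars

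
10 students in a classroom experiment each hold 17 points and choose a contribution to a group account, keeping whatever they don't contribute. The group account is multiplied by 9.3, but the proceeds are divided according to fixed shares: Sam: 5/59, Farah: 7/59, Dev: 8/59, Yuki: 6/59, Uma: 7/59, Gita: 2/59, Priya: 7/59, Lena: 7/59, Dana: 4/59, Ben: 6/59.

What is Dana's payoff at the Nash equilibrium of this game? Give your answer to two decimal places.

Each unit j contributes comes back to j as 9.3 × (j's share), so j prefers to contribute only if that share exceeds 1/9.3 = 0.1075; otherwise keeping the unit dominates.
Farah, Dev, Uma, Priya and Lena are above the threshold, contributing 17 each; the remaining 5 contribute 0. Total contributed: 85.
Dana keeps 17 and receives 9.3 × 85 × 4/59 = 53.59 from the group account, for a payoff of 70.59.

70.59 points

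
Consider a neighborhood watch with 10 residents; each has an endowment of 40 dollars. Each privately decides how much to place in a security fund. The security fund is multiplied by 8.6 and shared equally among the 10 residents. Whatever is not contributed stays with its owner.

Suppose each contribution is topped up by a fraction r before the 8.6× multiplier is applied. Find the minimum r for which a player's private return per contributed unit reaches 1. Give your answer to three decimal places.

With matching at rate r, one contributed unit becomes (1 + r) in the security fund and returns 8.6 × (1 + r) / 10 to the contributor.
Setting this equal to 1: 1 + r = 10/8.6 = 1.1628.
So the minimum matching rate is r = 1.1628 − 1 = 0.163.

0.163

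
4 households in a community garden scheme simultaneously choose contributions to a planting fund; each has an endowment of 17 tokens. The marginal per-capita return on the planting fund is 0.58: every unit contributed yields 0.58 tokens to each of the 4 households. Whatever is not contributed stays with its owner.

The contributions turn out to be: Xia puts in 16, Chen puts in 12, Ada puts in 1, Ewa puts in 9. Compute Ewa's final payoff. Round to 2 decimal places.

30.04 tokens

Total contributed: 16 + 12 + 1 + 9 = 38.
Each receives 0.58 × 38 = 22.04 from the planting fund.
Ewa keeps 17 − 9 = 8, so Ewa's payoff is 8 + 22.04 = 30.04.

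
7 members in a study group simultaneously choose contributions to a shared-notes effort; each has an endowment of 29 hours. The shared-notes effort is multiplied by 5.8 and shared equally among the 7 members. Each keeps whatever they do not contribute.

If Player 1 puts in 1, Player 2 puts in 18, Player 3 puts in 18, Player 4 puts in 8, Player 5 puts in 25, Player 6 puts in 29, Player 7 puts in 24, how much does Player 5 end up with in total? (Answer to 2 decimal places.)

105.91 hours

Total contributed: 1 + 18 + 18 + 8 + 25 + 29 + 24 = 123.
Each receives 5.8 × 123 / 7 = 101.91 from the shared-notes effort.
Player 5 keeps 29 − 25 = 4, so Player 5's payoff is 4 + 101.91 = 105.91.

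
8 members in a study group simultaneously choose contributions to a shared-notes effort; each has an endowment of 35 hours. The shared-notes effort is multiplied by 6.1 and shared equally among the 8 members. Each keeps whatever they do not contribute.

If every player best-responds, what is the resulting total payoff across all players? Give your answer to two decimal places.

280.00 hours

Each contributed unit returns 6.1/8 = 0.7625 to its contributor — below 1 — so contributing 0 is dominant for every player. At the Nash equilibrium everyone keeps their 35, and the group total is 8 × 35 = 280.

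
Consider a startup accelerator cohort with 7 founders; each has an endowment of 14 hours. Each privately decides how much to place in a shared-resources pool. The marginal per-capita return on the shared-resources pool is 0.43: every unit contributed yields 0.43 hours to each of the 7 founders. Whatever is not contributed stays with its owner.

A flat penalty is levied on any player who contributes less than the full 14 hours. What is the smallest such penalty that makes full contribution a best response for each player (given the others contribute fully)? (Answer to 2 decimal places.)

Given the others contribute fully, the best deviation is to contribute 0 (any partial contribution still incurs the fine and gives up units whose private return 0.43 is below 1).
Deviating from 14 to 0 saves 14 hours but forfeits the deviator's share of the drop in the shared-resources pool: 0.43 × 14 = 6.02.
So the deviation gain is 14 − 6.02 = 7.98, and the fine must be at least 7.98 hours to wipe it out.

7.98 hours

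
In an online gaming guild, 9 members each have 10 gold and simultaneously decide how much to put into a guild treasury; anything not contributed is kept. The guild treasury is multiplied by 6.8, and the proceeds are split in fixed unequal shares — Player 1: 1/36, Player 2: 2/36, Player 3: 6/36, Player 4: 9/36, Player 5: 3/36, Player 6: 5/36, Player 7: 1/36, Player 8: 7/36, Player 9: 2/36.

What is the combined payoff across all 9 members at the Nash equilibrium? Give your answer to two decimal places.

264.00 gold

Each unit j contributes comes back to j as 6.8 × (j's share), so j prefers to contribute only if that share exceeds 1/6.8 = 0.1471; otherwise keeping the unit dominates.
Player 3, Player 4 and Player 8 are above the threshold, contributing 10 each; the remaining 6 contribute 0. Total contributed: 30.
The guild treasury pays out 6.8 × 30 = 204.00 in total (split across the unequal shares, but the aggregate is all that matters for the group sum).
The 6 free-riders keep 10 each, adding 60. Group total = 60 + 204.00 = 264.00.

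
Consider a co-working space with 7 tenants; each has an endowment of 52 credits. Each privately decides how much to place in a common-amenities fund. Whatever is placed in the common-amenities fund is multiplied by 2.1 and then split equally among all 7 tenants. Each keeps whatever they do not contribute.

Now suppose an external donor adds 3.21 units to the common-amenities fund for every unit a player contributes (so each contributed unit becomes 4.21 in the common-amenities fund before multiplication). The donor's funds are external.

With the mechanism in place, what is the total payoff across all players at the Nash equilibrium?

3218.12 credits

With the mechanism, a contributed unit returns 2.1 × 4.21 / 7 = 1.2630 per unit of net cost to the contributor — now above 1 — so contributing fully is weakly dominant for every player.
So the Nash equilibrium is full contribution by all 7; the group earns 2.1 × 4.21 × 364 = 3218.12.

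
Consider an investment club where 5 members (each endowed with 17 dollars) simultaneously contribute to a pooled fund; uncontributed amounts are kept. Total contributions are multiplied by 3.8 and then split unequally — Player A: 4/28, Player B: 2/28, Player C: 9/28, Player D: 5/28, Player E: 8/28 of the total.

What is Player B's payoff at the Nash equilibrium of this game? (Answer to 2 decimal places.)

A player with share s gets back 3.8·s per unit contributed, so full contribution is dominant for anyone with s > 1/3.8 = 0.2632 and zero contribution is dominant for anyone below.
Player C and Player E are above the threshold, contributing 17 each; the remaining 3 contribute 0. Total contributed: 34.
Player B keeps 17 and receives 3.8 × 34 × 2/28 = 9.23 from the pooled fund, for a payoff of 26.23.

26.23 dollars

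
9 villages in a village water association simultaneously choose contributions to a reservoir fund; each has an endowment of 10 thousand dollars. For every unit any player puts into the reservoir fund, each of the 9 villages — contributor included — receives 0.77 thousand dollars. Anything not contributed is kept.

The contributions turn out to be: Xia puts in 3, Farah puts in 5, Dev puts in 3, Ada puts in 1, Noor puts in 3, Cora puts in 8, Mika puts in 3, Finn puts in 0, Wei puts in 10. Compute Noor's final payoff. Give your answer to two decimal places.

34.72 thousand dollars

Total contributed: 3 + 5 + 3 + 1 + 3 + 8 + 3 + 0 + 10 = 36.
Each receives 0.77 × 36 = 27.72 from the reservoir fund.
Noor keeps 10 − 3 = 7, so Noor's payoff is 7 + 27.72 = 34.72.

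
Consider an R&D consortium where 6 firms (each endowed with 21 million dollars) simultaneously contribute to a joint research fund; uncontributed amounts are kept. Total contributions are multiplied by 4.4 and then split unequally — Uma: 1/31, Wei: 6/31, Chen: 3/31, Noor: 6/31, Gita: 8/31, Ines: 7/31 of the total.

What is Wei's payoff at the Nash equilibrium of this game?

38.88 million dollars

For player j, contributing a unit is worthwhile iff 4.4 × (j's share) ≥ 1, i.e. iff j's share is at least 0.2273.
Gita alone (share 8/31) is above the threshold, contributing 21; the remaining 5 contribute 0. Total contributed: 21.
Wei keeps 21 and receives 4.4 × 21 × 6/31 = 17.88 from the joint research fund, for a payoff of 38.88.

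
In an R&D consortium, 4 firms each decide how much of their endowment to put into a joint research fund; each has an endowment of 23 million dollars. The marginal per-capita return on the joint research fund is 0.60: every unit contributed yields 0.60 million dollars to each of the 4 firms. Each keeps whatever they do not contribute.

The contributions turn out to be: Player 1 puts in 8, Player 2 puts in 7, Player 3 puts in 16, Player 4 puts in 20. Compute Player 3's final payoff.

Total contributed: 8 + 7 + 16 + 20 = 51.
Each receives 0.60 × 51 = 30.60 from the joint research fund.
Player 3 keeps 23 − 16 = 7, so Player 3's payoff is 7 + 30.60 = 37.60.

37.60 million dollars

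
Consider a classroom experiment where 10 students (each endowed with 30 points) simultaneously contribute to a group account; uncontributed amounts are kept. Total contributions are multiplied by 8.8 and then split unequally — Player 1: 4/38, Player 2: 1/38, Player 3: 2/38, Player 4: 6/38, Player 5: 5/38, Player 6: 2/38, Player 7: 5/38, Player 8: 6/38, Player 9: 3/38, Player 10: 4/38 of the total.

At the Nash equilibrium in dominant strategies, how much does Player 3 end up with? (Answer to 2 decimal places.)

Player j's private return per contributed unit is 8.8 × (j's share). Contributing is weakly dominant for j when that share is at least 1/8.8 = 0.1136, and contributing 0 is dominant otherwise.
Player 4, Player 5, Player 7 and Player 8 are above the threshold, contributing 30 each; the remaining 6 contribute 0. Total contributed: 120.
Player 3 keeps 30 and receives 8.8 × 120 × 2/38 = 55.58 from the group account, for a payoff of 85.58.

85.58 points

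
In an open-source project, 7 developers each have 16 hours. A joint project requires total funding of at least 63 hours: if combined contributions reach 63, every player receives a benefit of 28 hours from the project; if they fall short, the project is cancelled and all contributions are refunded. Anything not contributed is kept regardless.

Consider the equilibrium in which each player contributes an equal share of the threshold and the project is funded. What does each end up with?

35 hours

Equal share of the threshold: 63/7 = 9.
At this profile no one gains by cutting their contribution: any cut drops the total below 63, the project is cancelled, contributions are refunded, and the deviator ends with 16, which is less than 16 − 9 + 28 = 35. Contributing more than 9 just wastes the excess. So contributing exactly 9 is a best response.
Each player's payoff: 16 − 9 + 28 = 35.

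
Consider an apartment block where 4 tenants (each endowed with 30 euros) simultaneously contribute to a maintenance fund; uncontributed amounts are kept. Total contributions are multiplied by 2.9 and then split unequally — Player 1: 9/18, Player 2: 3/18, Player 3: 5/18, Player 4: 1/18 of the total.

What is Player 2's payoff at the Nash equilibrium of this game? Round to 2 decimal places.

Each unit j contributes comes back to j as 2.9 × (j's share), so j prefers to contribute only if that share exceeds 1/2.9 = 0.3448; otherwise keeping the unit dominates.
Only Player 1 (9/18) clears that bar, contributing 30; the remaining 3 contribute 0. Total contributed: 30.
Player 2 keeps 30 and receives 2.9 × 30 × 3/18 = 14.50 from the maintenance fund, for a payoff of 44.50.

44.50 euros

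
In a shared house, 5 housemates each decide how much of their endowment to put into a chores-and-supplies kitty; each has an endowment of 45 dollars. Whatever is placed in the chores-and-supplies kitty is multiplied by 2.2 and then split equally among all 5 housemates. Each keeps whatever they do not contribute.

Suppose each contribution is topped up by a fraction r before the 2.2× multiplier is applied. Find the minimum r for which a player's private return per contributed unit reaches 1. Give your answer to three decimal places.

1.273

With matching at rate r, one contributed unit becomes (1 + r) in the chores-and-supplies kitty and returns 2.2 × (1 + r) / 5 to the contributor.
Setting this equal to 1: 1 + r = 5/2.2 = 2.2727.
So the minimum matching rate is r = 2.2727 − 1 = 1.273.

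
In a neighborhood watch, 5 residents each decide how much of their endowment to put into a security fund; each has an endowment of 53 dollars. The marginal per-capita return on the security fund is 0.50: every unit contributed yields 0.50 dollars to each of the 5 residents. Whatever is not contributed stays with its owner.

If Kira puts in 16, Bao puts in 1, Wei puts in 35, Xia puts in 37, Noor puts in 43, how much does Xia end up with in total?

82.00 dollars

Total contributed: 16 + 1 + 35 + 37 + 43 = 132.
Each receives 0.50 × 132 = 66.00 from the security fund.
Xia keeps 53 − 37 = 16, so Xia's payoff is 16 + 66.00 = 82.00.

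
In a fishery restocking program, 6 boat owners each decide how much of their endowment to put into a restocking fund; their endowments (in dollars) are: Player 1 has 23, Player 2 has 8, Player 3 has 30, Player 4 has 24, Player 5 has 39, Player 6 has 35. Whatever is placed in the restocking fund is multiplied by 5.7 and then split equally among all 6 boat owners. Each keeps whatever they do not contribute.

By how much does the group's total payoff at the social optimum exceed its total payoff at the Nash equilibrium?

747.30 dollars

The private return per contributed unit is 5.7/6 = 0.9500 < 1 for every player regardless of endowment, so the Nash equilibrium is zero contribution and the group total is Σ E_j = 23 + 8 + 30 + 24 + 39 + 35 = 159.
Each contributed unit returns 5.700 to the group, so the social optimum is full contribution by everyone: group total = 5.700 × 159 = 906.30.
Efficiency loss = (5.700 − 1) × 159 = 747.30.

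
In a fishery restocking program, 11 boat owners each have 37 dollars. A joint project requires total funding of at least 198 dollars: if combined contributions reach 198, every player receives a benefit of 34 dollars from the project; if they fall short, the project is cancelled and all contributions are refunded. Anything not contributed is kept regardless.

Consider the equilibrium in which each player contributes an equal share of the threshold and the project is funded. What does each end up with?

Equal share of the threshold: 198/11 = 18.
At this profile no one gains by cutting their contribution: any cut drops the total below 198, the project is cancelled, contributions are refunded, and the deviator ends with 37, which is less than 37 − 18 + 34 = 53. Contributing more than 18 just wastes the excess. So contributing exactly 18 is a best response.
Each player's payoff: 37 − 18 + 34 = 53.

53 dollars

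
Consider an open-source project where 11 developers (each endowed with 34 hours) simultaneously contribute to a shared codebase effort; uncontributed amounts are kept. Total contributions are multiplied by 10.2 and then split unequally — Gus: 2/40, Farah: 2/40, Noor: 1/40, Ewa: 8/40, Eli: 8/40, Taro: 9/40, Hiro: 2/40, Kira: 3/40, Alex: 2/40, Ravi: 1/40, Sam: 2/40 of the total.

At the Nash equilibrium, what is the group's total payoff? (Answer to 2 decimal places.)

For player j, contributing a unit is worthwhile iff 10.2 × (j's share) ≥ 1, i.e. iff j's share is at least 0.0980.
Ewa, Eli and Taro are above the threshold, contributing 34 each; the remaining 8 contribute 0. Total contributed: 102.
The shared codebase effort pays out 10.2 × 102 = 1040.40 in total (split across the unequal shares, but the aggregate is all that matters for the group sum).
The 8 free-riders keep 34 each, adding 272. Group total = 272 + 1040.40 = 1312.40.

1312.40 hours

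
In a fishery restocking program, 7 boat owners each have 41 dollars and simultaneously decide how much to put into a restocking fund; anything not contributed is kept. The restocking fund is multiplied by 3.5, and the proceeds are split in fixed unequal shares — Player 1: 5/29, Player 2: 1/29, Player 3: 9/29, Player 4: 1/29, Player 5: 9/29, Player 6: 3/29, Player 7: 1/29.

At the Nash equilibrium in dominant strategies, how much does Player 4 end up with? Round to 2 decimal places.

Player j's private return per contributed unit is 3.5 × (j's share). Contributing is weakly dominant for j when that share is at least 1/3.5 = 0.2857, and contributing 0 is dominant otherwise.
Player 3 and Player 5 clear that bar, contributing 41 each; the remaining 5 contribute 0. Total contributed: 82.
Player 4 keeps 41 and receives 3.5 × 82 × 1/29 = 9.90 from the restocking fund, for a payoff of 50.90.

50.90 dollars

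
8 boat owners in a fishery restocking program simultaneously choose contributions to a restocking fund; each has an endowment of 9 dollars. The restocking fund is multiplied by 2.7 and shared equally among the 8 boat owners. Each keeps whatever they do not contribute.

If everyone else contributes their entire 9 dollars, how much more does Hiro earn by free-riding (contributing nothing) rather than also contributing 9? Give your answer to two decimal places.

5.96 dollars

Switching from a contribution of 9 to 0 lets Hiro keep an extra 9 dollars, but lowers the restocking fund by 9, which costs Hiro their own share of that drop: 2.7/8 × 9 = 3.04.
Net gain = 9 − 3.04 = 5.96. The private return per contributed unit (0.3375) is below 1, so free-riding is indeed the best response regardless of what the others do.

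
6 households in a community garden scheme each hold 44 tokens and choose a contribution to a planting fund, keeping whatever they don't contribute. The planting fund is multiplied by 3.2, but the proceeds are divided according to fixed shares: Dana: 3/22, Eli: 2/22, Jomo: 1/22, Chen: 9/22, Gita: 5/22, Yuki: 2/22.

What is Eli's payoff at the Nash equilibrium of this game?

Each unit j contributes comes back to j as 3.2 × (j's share), so j prefers to contribute only if that share exceeds 1/3.2 = 0.3125; otherwise keeping the unit dominates.
Only Chen (9/22) clears that bar, contributing 44; the remaining 5 contribute 0. Total contributed: 44.
Eli keeps 44 and receives 3.2 × 44 × 2/22 = 12.80 from the planting fund, for a payoff of 56.80.

56.80 tokens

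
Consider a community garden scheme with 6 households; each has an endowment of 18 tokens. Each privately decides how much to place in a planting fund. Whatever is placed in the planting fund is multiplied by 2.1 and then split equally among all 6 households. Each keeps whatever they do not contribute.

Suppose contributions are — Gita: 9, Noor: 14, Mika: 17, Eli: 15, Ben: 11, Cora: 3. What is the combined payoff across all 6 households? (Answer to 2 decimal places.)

183.90 tokens

Total contributed: 9 + 14 + 17 + 15 + 11 + 3 = 69; total kept: 6 × 18 − 69 = 39.
The planting fund pays out 2.1 × 69 = 144.90 in aggregate.
Group total = 39 + 144.90 = 183.90.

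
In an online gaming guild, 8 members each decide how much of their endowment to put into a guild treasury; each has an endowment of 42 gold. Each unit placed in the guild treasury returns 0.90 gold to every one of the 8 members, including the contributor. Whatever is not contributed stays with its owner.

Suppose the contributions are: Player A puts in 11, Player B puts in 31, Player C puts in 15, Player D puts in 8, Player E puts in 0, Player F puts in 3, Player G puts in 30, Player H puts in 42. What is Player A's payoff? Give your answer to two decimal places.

Total contributed: 11 + 31 + 15 + 8 + 0 + 3 + 30 + 42 = 140.
Each receives 0.90 × 140 = 126.00 from the guild treasury.
Player A keeps 42 − 11 = 31, so Player A's payoff is 31 + 126.00 = 157.00.

157.00 gold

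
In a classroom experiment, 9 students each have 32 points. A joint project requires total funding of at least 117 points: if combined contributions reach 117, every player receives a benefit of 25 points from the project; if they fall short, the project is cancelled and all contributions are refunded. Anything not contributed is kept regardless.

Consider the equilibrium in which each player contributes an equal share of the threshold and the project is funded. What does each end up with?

44 points

Equal share of the threshold: 117/9 = 13.
At this profile no one gains by cutting their contribution: any cut drops the total below 117, the project is cancelled, contributions are refunded, and the deviator ends with 32, which is less than 32 − 13 + 25 = 44. Contributing more than 13 just wastes the excess. So contributing exactly 13 is a best response.
Each player's payoff: 32 − 13 + 25 = 44.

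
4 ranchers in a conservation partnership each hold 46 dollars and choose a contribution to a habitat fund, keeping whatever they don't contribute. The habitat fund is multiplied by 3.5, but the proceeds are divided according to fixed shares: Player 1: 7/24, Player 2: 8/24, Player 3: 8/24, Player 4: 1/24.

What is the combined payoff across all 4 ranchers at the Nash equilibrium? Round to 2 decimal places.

529.00 dollars

Player j's private return per contributed unit is 3.5 × (j's share). Contributing is weakly dominant for j when that share is at least 1/3.5 = 0.2857, and contributing 0 is dominant otherwise.
The shares above 0.2857 belong to Player 1, Player 2 and Player 3, contributing 46 each; the remaining 1 contribute 0. Total contributed: 138.
The habitat fund pays out 3.5 × 138 = 483.00 in total (split across the unequal shares, but the aggregate is all that matters for the group sum).
The 1 free-riders keep 46 each, adding 46. Group total = 46 + 483.00 = 529.00.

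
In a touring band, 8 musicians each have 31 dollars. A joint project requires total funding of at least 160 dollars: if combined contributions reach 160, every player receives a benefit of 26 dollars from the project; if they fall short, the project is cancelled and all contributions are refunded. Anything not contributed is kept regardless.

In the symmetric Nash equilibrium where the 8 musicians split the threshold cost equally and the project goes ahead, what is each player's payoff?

37 dollars

Equal share of the threshold: 160/8 = 20.
At this profile no one gains by cutting their contribution: any cut drops the total below 160, the project is cancelled, contributions are refunded, and the deviator ends with 31, which is less than 31 − 20 + 26 = 37. Contributing more than 20 just wastes the excess. So contributing exactly 20 is a best response.
Each player's payoff: 31 − 20 + 26 = 37.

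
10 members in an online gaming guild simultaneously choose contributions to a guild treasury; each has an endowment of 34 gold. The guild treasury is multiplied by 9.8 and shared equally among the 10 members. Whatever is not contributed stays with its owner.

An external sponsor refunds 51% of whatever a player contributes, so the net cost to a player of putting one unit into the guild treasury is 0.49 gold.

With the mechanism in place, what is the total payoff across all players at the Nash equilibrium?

Under the mechanism each unit contributed yields (9.8/10) / 0.49 = 2.0000 back to its contributor per unit of net cost, which exceeds 1, making full contribution the dominant choice for everyone.
So the Nash equilibrium is full contribution by all 10; the group earns 10 × (34 × 0.51 + 9.8 × 34) = 3505.40.

3505.40 gold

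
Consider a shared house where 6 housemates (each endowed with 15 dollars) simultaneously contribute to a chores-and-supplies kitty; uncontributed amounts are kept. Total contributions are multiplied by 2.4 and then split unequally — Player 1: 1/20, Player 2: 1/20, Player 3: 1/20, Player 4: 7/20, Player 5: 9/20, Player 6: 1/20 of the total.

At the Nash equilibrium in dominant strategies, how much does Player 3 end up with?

For player j, contributing a unit is worthwhile iff 2.4 × (j's share) ≥ 1, i.e. iff j's share is at least 0.4167.
Player 5 alone (share 9/20) is above the threshold, contributing 15; the remaining 5 contribute 0. Total contributed: 15.
Player 3 keeps 15 and receives 2.4 × 15 × 1/20 = 1.80 from the chores-and-supplies kitty, for a payoff of 16.80.

16.80 dollars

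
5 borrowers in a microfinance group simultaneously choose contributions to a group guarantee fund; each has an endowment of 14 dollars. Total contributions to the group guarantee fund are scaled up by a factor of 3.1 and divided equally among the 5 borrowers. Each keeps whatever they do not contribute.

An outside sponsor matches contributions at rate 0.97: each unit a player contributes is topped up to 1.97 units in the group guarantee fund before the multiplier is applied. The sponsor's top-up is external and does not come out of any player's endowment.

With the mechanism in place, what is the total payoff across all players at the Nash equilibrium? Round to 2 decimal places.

With the mechanism, a contributed unit returns 3.1 × 1.97 / 5 = 1.2214 per unit of net cost to the contributor — now above 1 — so contributing fully is weakly dominant for every player.
So the Nash equilibrium is full contribution by all 5; the group earns 3.1 × 1.97 × 70 = 427.49.

427.49 dollars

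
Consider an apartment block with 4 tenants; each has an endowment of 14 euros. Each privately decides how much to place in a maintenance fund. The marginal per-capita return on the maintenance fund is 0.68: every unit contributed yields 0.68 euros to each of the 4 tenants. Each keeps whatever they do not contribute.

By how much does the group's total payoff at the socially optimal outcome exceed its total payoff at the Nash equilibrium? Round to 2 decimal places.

The private return per contributed unit is 0.68 < 1, so contributing 0 is dominant for every player. At the Nash equilibrium everyone keeps their 14, and the group total is 4 × 14 = 56.
Each contributed unit returns 2.720 to the group as a whole (0.68 to each of 4 players), which exceeds 1, so the social optimum is full contribution: group total = 2.720 × 56 = 152.32.
Efficiency loss = 152.32 − 56 = 96.32.

96.32 euros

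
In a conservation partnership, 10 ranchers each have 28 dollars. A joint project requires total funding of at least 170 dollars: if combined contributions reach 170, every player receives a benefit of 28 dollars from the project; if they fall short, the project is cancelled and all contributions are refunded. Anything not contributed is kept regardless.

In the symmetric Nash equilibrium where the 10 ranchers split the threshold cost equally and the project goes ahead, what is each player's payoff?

Equal share of the threshold: 170/10 = 17.
At this profile no one gains by cutting their contribution: any cut drops the total below 170, the project is cancelled, contributions are refunded, and the deviator ends with 28, which is less than 28 − 17 + 28 = 39. Contributing more than 17 just wastes the excess. So contributing exactly 17 is a best response.
Each player's payoff: 28 − 17 + 28 = 39.

39 dollars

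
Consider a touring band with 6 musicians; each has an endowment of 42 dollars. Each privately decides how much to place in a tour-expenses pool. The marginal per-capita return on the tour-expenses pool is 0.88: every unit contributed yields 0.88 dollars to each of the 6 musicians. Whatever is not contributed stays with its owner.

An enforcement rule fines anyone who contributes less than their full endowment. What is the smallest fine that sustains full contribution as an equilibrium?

Given the others contribute fully, the best deviation is to contribute 0 (any partial contribution still incurs the fine and gives up units whose private return 0.88 is below 1).
Deviating from 42 to 0 saves 42 dollars but forfeits the deviator's share of the drop in the tour-expenses pool: 0.88 × 42 = 36.96.
So the deviation gain is 42 − 36.96 = 5.04, and the fine must be at least 5.04 dollars to wipe it out.

5.04 dollars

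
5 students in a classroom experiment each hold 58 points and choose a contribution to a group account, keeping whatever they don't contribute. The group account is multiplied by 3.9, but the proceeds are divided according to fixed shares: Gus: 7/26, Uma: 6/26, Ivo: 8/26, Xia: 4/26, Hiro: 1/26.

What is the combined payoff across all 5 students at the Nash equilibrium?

A player with share s gets back 3.9·s per unit contributed, so full contribution is dominant for anyone with s > 1/3.9 = 0.2564 and zero contribution is dominant for anyone below.
Gus and Ivo are above the threshold, contributing 58 each; the remaining 3 contribute 0. Total contributed: 116.
The group account pays out 3.9 × 116 = 452.40 in total (split across the unequal shares, but the aggregate is all that matters for the group sum).
The 3 free-riders keep 58 each, adding 174. Group total = 174 + 452.40 = 626.40.

626.40 points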